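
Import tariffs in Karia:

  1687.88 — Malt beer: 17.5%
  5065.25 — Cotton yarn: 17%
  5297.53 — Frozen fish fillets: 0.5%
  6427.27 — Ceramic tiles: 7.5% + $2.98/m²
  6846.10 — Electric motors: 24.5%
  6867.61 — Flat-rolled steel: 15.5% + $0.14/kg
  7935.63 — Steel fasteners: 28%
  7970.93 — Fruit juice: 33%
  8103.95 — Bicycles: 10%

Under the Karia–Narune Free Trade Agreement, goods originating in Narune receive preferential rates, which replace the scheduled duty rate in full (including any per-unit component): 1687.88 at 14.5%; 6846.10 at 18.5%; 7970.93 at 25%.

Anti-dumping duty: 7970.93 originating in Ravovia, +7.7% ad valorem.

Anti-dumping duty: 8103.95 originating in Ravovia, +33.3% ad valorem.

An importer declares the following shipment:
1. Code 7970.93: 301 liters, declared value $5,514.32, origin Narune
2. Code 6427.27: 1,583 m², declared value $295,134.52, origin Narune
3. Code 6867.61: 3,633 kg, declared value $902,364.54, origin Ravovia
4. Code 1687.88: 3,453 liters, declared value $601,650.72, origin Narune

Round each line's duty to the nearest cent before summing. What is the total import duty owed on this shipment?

Line 1 (7970.93, Narune, 301 liters, $5,514.32):
Base rate for 7970.93 is 33%.
Origin Narune qualifies under the Karia–Narune agreement and 7970.93 is covered: preferential rate 25% applies instead.
The additional-duty order on 7970.93 targets Ravovia, not Narune; it does not apply.
Duty = $5,514.32 × 25% = $1,378.58.
Line 2 (6427.27, Narune, 1,583 m², $295,134.52):
Base rate for 6427.27 is 7.5% + $2.98/m².
Origin Narune is the FTA partner but 6427.27 is not on the preference list; base rate stands.
Duty = $295,134.52 × 7.5% + 1,583 × $2.98 = $26,852.43.
Line 3 (6867.61, Ravovia, 3,633 kg, $902,364.54):
Base rate for 6867.61 is 15.5% + $0.14/kg.
Duty = $902,364.54 × 15.5% + 3,633 × $0.14 = $140,375.12.
Line 4 (1687.88, Narune, 3,453 liters, $601,650.72):
Base rate for 1687.88 is 17.5%.
Origin Narune qualifies under the Karia–Narune agreement and 1687.88 is covered: preferential rate 14.5% applies instead.
Duty = $601,650.72 × 14.5% = $87,239.35.
Total = $1,378.58 + $26,852.43 + $140,375.12 + $87,239.35 = $255,845.48.

$255,845.48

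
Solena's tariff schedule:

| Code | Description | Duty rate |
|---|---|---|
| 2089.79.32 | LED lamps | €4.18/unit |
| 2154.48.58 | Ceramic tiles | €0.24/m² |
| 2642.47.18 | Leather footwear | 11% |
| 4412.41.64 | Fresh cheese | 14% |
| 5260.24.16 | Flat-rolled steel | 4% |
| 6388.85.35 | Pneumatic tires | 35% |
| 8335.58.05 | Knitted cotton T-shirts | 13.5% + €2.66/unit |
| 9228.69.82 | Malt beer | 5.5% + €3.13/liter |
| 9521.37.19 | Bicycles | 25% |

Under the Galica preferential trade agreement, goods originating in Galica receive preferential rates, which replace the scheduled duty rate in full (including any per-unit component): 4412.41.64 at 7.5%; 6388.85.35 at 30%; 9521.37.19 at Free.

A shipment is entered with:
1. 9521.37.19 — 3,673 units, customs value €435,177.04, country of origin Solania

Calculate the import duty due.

Line 1 (9521.37.19, Solania, 3,673 units, €435,177.04):
Base rate for 9521.37.19 is 25%.
9521.37.19 has an FTA preferential rate, but origin Solania is not Galica; base rate stands.
Duty = €435,177.04 × 25% = €108,794.26.

€108,794.26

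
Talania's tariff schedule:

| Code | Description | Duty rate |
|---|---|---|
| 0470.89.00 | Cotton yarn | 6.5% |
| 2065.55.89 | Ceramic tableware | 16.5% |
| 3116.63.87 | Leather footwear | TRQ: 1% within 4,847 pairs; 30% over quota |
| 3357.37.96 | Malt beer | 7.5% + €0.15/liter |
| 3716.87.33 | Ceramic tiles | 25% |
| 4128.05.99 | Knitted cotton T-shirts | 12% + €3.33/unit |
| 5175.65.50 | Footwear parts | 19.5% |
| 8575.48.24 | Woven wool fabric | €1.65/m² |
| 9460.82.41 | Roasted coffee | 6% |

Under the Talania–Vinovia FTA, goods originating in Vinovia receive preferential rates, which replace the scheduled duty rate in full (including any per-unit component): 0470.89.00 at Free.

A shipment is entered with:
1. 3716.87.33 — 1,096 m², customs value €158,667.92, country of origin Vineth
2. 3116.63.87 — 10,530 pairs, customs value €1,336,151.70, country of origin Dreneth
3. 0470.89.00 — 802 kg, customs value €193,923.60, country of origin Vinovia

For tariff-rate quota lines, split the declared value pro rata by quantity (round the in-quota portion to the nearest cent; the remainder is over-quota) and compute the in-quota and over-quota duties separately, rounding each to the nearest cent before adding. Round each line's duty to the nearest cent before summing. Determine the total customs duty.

Line 1 (3716.87.33, Vineth, 1,096 m², €158,667.92):
Base rate for 3716.87.33 is 25%.
Duty = €158,667.92 × 25% = €39,666.98.
Line 2 (3116.63.87, Dreneth, 10,530 pairs, €1,336,151.70):
Code 3116.63.87 is under a tariff-rate quota (threshold 4,847 pairs). In-quota: 4,847 pairs at 1%; over-quota: 5,683 pairs at 30%.
Pro-rata value split: in-quota = €1,336,151.70 × 4,847/10,530 = €615,035.83; over-quota = €1,336,151.70 − €615,035.83 = €721,115.87.
In-quota duty = €615,035.83 × 1% = €6,150.36. Over-quota duty = €721,115.87 × 30% = €216,334.76.
Line duty = €6,150.36 + €216,334.76 = €222,485.12.
Line 3 (0470.89.00, Vinovia, 802 kg, €193,923.60):
Base rate for 0470.89.00 is 6.5%.
Origin Vinovia qualifies under the Talania–Vinovia agreement and 0470.89.00 is covered: preferential rate Free applies instead.
Duty = €193,923.60 × 0% = €0.00.
Total = €39,666.98 + €222,485.12 + €0.00 = €262,152.10.

€262,152.10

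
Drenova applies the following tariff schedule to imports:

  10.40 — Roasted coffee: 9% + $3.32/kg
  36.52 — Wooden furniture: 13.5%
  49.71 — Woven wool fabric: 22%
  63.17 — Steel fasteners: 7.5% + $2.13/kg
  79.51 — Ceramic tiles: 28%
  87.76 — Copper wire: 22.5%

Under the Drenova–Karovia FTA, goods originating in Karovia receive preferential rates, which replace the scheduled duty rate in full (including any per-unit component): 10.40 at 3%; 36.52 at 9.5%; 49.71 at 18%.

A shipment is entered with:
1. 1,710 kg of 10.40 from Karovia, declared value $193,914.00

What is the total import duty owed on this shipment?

$5,817.42

Line 1 (10.40, Karovia, 1,710 kg, $193,914.00):
Base rate for 10.40 is 9% + $3.32/kg.
Origin Karovia qualifies under the Drenova–Karovia agreement and 10.40 is covered: preferential rate 3% applies instead.
Duty = $193,914.00 × 3% = $5,817.42.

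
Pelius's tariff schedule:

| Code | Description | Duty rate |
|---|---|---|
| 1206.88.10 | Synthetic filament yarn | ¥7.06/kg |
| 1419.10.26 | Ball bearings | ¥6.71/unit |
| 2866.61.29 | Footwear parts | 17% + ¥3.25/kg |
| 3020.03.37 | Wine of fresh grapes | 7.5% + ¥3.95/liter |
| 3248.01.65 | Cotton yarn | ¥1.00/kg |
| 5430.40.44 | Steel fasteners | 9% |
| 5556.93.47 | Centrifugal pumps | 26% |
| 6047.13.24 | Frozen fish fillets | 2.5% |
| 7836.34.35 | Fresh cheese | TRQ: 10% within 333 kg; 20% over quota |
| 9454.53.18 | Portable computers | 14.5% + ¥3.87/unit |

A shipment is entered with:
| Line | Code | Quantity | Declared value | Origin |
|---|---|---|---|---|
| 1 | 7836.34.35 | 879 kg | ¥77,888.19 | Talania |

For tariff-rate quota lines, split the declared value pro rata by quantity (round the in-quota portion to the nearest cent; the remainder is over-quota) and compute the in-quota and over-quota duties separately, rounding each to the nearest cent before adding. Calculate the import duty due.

¥12,626.92

Line 1 (7836.34.35, Talania, 879 kg, ¥77,888.19):
Code 7836.34.35 is under a tariff-rate quota (threshold 333 kg). In-quota: 333 kg at 10%; over-quota: 546 kg at 20%.
Pro-rata value split: in-quota = ¥77,888.19 × 333/879 = ¥29,507.13; over-quota = ¥77,888.19 − ¥29,507.13 = ¥48,381.06.
In-quota duty = ¥29,507.13 × 10% = ¥2,950.71. Over-quota duty = ¥48,381.06 × 20% = ¥9,676.21.
Line duty = ¥2,950.71 + ¥9,676.21 = ¥12,626.92.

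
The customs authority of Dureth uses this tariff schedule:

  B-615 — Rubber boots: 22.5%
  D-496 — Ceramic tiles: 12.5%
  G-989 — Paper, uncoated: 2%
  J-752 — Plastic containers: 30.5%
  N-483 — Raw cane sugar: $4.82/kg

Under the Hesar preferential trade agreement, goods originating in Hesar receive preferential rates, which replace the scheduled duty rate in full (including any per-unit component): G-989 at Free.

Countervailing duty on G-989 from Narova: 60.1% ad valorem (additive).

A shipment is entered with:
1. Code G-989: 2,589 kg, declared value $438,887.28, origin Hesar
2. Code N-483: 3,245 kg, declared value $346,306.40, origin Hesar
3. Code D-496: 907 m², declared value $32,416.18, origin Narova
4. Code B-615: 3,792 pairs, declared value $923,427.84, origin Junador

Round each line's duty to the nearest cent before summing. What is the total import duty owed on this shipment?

Line 1 (G-989, Hesar, 2,589 kg, $438,887.28):
Base rate for G-989 is 2%.
Origin Hesar qualifies under the Dureth–Hesar agreement and G-989 is covered: preferential rate Free applies instead.
The additional-duty order on G-989 targets Narova, not Hesar; it does not apply.
Duty = $438,887.28 × 0% = $0.00.
Line 2 (N-483, Hesar, 3,245 kg, $346,306.40):
Base rate for N-483 is $4.82/kg.
Origin Hesar is the FTA partner but N-483 is not on the preference list; base rate stands.
Duty = 3,245 × $4.82 = $15,640.90.
Line 3 (D-496, Narova, 907 m², $32,416.18):
Base rate for D-496 is 12.5%.
Duty = $32,416.18 × 12.5% = $4,052.02.
Line 4 (B-615, Junador, 3,792 pairs, $923,427.84):
Base rate for B-615 is 22.5%.
Duty = $923,427.84 × 22.5% = $207,771.26.
Total = $0.00 + $15,640.90 + $4,052.02 + $207,771.26 = $227,464.18.

$227,464.18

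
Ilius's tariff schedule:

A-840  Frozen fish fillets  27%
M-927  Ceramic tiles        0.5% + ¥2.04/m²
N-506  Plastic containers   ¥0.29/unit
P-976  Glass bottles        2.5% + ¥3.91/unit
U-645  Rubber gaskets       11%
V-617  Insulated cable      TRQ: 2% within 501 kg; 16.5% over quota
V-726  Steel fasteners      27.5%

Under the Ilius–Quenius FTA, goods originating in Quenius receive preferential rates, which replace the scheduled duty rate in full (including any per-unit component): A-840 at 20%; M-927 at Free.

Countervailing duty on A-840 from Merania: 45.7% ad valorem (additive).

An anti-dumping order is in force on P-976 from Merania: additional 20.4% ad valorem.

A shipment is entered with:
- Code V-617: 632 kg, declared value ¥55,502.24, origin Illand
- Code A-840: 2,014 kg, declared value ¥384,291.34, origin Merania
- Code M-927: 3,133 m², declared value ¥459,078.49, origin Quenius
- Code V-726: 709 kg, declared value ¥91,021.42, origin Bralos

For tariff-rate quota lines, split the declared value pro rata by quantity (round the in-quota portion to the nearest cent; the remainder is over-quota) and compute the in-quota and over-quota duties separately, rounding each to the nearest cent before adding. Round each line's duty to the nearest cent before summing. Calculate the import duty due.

Line 1 (V-617, Illand, 632 kg, ¥55,502.24):
Code V-617 is under a tariff-rate quota (threshold 501 kg). In-quota: 501 kg at 2%; over-quota: 131 kg at 16.5%.
Pro-rata value split: in-quota = ¥55,502.24 × 501/632 = ¥43,997.82; over-quota = ¥55,502.24 − ¥43,997.82 = ¥11,504.42.
In-quota duty = ¥43,997.82 × 2% = ¥879.96. Over-quota duty = ¥11,504.42 × 16.5% = ¥1,898.23.
Line duty = ¥879.96 + ¥1,898.23 = ¥2,778.19.
Line 2 (A-840, Merania, 2,014 kg, ¥384,291.34):
Base rate for A-840 is 27%.
A-840 has an FTA preferential rate, but origin Merania is not Quenius; base rate stands.
Additional duty on A-840 from Merania: +45.7%. Applied ad valorem rate: 27% + 45.7% = 72.7%.
Duty = ¥384,291.34 × 72.7% = ¥279,379.80.
Line 3 (M-927, Quenius, 3,133 m², ¥459,078.49):
Base rate for M-927 is 0.5% + ¥2.04/m².
Origin Quenius qualifies under the Ilius–Quenius agreement and M-927 is covered: preferential rate Free applies instead.
Duty = ¥459,078.49 × 0% = ¥0.00.
Line 4 (V-726, Bralos, 709 kg, ¥91,021.42):
Base rate for V-726 is 27.5%.
Duty = ¥91,021.42 × 27.5% = ¥25,030.89.
Total = ¥2,778.19 + ¥279,379.80 + ¥0.00 + ¥25,030.89 = ¥307,188.88.

¥307,188.88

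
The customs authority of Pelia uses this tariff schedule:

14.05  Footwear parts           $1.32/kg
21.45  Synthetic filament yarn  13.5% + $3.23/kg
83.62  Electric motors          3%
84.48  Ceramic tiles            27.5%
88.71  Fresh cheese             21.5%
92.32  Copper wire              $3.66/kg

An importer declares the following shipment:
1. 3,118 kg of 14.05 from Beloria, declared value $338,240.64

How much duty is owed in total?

Line 1 (14.05, Beloria, 3,118 kg, $338,240.64):
Base rate for 14.05 is $1.32/kg.
Duty = 3,118 × $1.32 = $4,115.76.

$4,115.76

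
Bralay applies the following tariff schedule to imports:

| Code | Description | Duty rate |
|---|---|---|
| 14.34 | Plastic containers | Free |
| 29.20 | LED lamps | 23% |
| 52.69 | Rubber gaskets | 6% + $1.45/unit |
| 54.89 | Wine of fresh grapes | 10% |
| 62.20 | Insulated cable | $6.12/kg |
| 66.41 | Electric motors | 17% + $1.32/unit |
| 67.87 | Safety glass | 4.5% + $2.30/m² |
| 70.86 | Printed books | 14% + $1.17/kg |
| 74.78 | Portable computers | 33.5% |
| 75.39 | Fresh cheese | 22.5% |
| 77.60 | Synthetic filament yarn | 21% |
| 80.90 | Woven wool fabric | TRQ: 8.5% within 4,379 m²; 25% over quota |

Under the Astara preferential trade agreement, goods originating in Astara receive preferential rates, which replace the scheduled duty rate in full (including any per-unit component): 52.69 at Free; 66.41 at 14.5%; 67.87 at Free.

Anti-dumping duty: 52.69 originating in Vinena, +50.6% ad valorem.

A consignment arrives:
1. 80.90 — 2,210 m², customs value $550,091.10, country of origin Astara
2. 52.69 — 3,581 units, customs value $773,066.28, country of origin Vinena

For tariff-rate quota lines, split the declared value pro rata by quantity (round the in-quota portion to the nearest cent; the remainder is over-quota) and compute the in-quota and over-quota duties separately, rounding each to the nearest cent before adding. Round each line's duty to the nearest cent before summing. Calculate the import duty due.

Line 1 (80.90, Astara, 2,210 m², $550,091.10):
Code 80.90 is under a tariff-rate quota (threshold 4,379 m²). Quantity 2,210 m² is within the quota, so the in-quota rate 8.5% applies to the full value.
Duty = $550,091.10 × 8.5% = $46,757.74.
Line 2 (52.69, Vinena, 3,581 units, $773,066.28):
Base rate for 52.69 is 6% + $1.45/unit.
52.69 has an FTA preferential rate, but origin Vinena is not Astara; base rate stands.
Additional duty on 52.69 from Vinena: +50.6%. Applied ad valorem rate: 6% + 50.6% = 56.6%.
Duty = $773,066.28 × 56.6% + 3,581 × $1.45 = $442,747.96.
Total = $46,757.74 + $442,747.96 = $489,505.70.

$489,505.70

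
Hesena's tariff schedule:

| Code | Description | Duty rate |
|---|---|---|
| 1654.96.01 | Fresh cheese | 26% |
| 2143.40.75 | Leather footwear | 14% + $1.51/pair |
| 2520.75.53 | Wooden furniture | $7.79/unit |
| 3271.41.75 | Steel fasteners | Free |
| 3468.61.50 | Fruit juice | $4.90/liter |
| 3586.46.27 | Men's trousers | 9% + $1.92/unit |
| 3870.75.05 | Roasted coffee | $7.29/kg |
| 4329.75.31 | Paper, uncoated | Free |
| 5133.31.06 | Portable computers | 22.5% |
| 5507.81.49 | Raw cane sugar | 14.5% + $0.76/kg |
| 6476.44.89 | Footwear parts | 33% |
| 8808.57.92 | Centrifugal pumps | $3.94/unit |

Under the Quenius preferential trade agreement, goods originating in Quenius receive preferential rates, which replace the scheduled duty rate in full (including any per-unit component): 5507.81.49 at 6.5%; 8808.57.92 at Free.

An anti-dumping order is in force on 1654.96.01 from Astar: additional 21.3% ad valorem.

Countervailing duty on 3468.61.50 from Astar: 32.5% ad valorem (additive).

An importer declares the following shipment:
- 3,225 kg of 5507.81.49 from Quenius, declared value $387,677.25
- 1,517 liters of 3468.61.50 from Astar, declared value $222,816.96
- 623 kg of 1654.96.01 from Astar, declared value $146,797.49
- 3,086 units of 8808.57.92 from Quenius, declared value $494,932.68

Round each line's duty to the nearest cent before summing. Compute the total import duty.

Line 1 (5507.81.49, Quenius, 3,225 kg, $387,677.25):
Base rate for 5507.81.49 is 14.5% + $0.76/kg.
Origin Quenius qualifies under the Hesena–Quenius agreement and 5507.81.49 is covered: preferential rate 6.5% applies instead.
Duty = $387,677.25 × 6.5% = $25,199.02.
Line 2 (3468.61.50, Astar, 1,517 liters, $222,816.96):
Base rate for 3468.61.50 is $4.90/liter.
Additional duty on 3468.61.50 from Astar: +32.5% ad valorem. Applied ad valorem rate = 32.5%.
Duty = $222,816.96 × 32.5% + 1,517 × $4.90 = $79,848.81.
Line 3 (1654.96.01, Astar, 623 kg, $146,797.49):
Base rate for 1654.96.01 is 26%.
Additional duty on 1654.96.01 from Astar: +21.3%. Applied ad valorem rate: 26% + 21.3% = 47.3%.
Duty = $146,797.49 × 47.3% = $69,435.21.
Line 4 (8808.57.92, Quenius, 3,086 units, $494,932.68):
Base rate for 8808.57.92 is $3.94/unit.
Origin Quenius qualifies under the Hesena–Quenius agreement and 8808.57.92 is covered: preferential rate Free applies instead.
Duty = $494,932.68 × 0% = $0.00.
Total = $25,199.02 + $79,848.81 + $69,435.21 + $0.00 = $174,483.04.

$174,483.04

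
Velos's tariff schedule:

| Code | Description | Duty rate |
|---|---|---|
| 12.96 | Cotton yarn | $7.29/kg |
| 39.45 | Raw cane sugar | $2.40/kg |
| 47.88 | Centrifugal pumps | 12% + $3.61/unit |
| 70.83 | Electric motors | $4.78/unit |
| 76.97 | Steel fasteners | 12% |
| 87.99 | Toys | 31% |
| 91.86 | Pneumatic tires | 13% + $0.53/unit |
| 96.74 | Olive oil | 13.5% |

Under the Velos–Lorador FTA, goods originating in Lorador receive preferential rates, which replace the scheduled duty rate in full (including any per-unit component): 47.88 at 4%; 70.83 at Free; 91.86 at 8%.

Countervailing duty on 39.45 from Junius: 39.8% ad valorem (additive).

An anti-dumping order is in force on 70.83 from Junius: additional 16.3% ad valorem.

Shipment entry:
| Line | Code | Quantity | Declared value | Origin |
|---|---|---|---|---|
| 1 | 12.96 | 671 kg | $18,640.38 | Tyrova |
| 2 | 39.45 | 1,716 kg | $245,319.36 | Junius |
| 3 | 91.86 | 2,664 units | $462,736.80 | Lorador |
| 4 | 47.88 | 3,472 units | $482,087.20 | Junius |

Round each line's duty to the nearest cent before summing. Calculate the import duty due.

$214,050.42

Line 1 (12.96, Tyrova, 671 kg, $18,640.38):
Base rate for 12.96 is $7.29/kg.
Duty = 671 × $7.29 = $4,891.59.
Line 2 (39.45, Junius, 1,716 kg, $245,319.36):
Base rate for 39.45 is $2.40/kg.
Additional duty on 39.45 from Junius: +39.8% ad valorem. Applied ad valorem rate = 39.8%.
Duty = $245,319.36 × 39.8% + 1,716 × $2.40 = $101,755.51.
Line 3 (91.86, Lorador, 2,664 units, $462,736.80):
Base rate for 91.86 is 13% + $0.53/unit.
Origin Lorador qualifies under the Velos–Lorador agreement and 91.86 is covered: preferential rate 8% applies instead.
Duty = $462,736.80 × 8% = $37,018.94.
Line 4 (47.88, Junius, 3,472 units, $482,087.20):
Base rate for 47.88 is 12% + $3.61/unit.
47.88 has an FTA preferential rate, but origin Junius is not Lorador; base rate stands.
Duty = $482,087.20 × 12% + 3,472 × $3.61 = $70,384.38.
Total = $4,891.59 + $101,755.51 + $37,018.94 + $70,384.38 = $214,050.42.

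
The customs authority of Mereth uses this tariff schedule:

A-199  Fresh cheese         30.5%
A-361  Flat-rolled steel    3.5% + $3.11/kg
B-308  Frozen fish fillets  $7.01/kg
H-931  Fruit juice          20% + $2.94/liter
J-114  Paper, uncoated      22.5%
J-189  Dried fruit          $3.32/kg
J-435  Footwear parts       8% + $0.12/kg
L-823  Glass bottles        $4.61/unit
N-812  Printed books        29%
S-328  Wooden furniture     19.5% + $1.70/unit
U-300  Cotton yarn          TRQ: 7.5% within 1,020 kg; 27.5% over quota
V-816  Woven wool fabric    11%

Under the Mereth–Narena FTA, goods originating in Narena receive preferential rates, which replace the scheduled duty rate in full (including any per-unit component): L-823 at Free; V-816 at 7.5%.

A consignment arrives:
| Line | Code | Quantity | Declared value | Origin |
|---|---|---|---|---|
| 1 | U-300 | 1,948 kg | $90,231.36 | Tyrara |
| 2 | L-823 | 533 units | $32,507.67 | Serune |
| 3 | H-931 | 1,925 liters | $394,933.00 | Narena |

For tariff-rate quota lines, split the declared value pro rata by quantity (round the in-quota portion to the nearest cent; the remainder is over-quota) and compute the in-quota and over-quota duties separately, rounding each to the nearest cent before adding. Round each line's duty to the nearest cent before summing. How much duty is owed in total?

$102,467.57

Line 1 (U-300, Tyrara, 1,948 kg, $90,231.36):
Code U-300 is under a tariff-rate quota (threshold 1,020 kg). In-quota: 1,020 kg at 7.5%; over-quota: 928 kg at 27.5%.
Pro-rata value split: in-quota = $90,231.36 × 1,020/1,948 = $47,246.40; over-quota = $90,231.36 − $47,246.40 = $42,984.96.
In-quota duty = $47,246.40 × 7.5% = $3,543.48. Over-quota duty = $42,984.96 × 27.5% = $11,820.86.
Line duty = $3,543.48 + $11,820.86 = $15,364.34.
Line 2 (L-823, Serune, 533 units, $32,507.67):
Base rate for L-823 is $4.61/unit.
L-823 has an FTA preferential rate, but origin Serune is not Narena; base rate stands.
Duty = 533 × $4.61 = $2,457.13.
Line 3 (H-931, Narena, 1,925 liters, $394,933.00):
Base rate for H-931 is 20% + $2.94/liter.
Origin Narena is the FTA partner but H-931 is not on the preference list; base rate stands.
Duty = $394,933.00 × 20% + 1,925 × $2.94 = $84,646.10.
Total = $15,364.34 + $2,457.13 + $84,646.10 = $102,467.57.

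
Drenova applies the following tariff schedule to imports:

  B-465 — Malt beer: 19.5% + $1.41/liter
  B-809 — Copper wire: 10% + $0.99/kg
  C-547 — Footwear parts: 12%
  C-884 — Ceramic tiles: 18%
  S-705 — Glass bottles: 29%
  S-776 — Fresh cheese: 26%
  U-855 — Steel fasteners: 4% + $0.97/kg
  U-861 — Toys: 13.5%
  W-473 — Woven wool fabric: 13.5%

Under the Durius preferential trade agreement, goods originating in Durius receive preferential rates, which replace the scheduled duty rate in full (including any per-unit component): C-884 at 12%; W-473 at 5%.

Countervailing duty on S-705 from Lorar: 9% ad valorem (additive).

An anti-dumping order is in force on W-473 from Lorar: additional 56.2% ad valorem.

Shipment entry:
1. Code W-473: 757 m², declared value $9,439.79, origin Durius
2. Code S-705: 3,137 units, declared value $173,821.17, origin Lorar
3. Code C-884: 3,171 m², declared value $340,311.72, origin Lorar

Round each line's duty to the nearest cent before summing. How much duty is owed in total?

$127,780.14

Line 1 (W-473, Durius, 757 m², $9,439.79):
Base rate for W-473 is 13.5%.
Origin Durius qualifies under the Drenova–Durius agreement and W-473 is covered: preferential rate 5% applies instead.
The additional-duty order on W-473 targets Lorar, not Durius; it does not apply.
Duty = $9,439.79 × 5% = $471.99.
Line 2 (S-705, Lorar, 3,137 units, $173,821.17):
Base rate for S-705 is 29%.
Additional duty on S-705 from Lorar: +9%. Applied ad valorem rate: 29% + 9% = 38%.
Duty = $173,821.17 × 38% = $66,052.04.
Line 3 (C-884, Lorar, 3,171 m², $340,311.72):
Base rate for C-884 is 18%.
C-884 has an FTA preferential rate, but origin Lorar is not Durius; base rate stands.
Duty = $340,311.72 × 18% = $61,256.11.
Total = $471.99 + $66,052.04 + $61,256.11 = $127,780.14.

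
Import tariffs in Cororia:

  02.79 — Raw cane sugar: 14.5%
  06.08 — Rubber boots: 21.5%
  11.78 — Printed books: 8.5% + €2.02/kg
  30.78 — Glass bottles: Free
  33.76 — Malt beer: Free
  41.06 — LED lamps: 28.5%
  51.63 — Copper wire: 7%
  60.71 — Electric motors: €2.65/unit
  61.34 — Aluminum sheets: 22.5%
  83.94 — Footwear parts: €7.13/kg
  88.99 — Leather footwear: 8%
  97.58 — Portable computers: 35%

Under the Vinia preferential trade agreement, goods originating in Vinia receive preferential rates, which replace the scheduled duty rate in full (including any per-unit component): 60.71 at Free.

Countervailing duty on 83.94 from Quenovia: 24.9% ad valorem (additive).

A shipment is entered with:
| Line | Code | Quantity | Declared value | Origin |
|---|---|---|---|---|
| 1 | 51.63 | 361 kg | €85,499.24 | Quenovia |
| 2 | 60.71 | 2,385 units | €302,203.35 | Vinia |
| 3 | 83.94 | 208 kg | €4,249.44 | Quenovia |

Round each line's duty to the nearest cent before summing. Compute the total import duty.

€8,526.10

Line 1 (51.63, Quenovia, 361 kg, €85,499.24):
Base rate for 51.63 is 7%.
Duty = €85,499.24 × 7% = €5,984.95.
Line 2 (60.71, Vinia, 2,385 units, €302,203.35):
Base rate for 60.71 is €2.65/unit.
Origin Vinia qualifies under the Cororia–Vinia agreement and 60.71 is covered: preferential rate Free applies instead.
Duty = €302,203.35 × 0% = €0.00.
Line 3 (83.94, Quenovia, 208 kg, €4,249.44):
Base rate for 83.94 is €7.13/kg.
Additional duty on 83.94 from Quenovia: +24.9% ad valorem. Applied ad valorem rate = 24.9%.
Duty = €4,249.44 × 24.9% + 208 × €7.13 = €2,541.15.
Total = €5,984.95 + €0.00 + €2,541.15 = €8,526.10.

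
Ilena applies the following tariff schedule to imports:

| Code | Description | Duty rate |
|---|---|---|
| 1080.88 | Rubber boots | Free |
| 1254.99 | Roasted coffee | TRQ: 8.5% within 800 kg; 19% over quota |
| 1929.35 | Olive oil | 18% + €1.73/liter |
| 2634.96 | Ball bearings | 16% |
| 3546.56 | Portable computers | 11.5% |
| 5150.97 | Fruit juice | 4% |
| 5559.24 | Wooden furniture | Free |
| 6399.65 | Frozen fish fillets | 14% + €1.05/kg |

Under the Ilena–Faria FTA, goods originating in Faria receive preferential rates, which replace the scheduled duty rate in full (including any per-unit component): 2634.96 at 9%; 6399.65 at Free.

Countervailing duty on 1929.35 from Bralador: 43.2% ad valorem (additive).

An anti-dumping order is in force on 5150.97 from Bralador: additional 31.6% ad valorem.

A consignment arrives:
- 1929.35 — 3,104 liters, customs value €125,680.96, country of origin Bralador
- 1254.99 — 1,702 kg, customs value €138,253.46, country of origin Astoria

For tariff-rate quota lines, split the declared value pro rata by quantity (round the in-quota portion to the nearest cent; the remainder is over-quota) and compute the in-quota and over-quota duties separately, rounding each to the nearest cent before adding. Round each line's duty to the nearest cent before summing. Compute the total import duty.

Line 1 (1929.35, Bralador, 3,104 liters, €125,680.96):
Base rate for 1929.35 is 18% + €1.73/liter.
Additional duty on 1929.35 from Bralador: +43.2%. Applied ad valorem rate: 18% + 43.2% = 61.2%.
Duty = €125,680.96 × 61.2% + 3,104 × €1.73 = €82,286.67.
Line 2 (1254.99, Astoria, 1,702 kg, €138,253.46):
Code 1254.99 is under a tariff-rate quota (threshold 800 kg). In-quota: 800 kg at 8.5%; over-quota: 902 kg at 19%.
Pro-rata value split: in-quota = €138,253.46 × 800/1,702 = €64,984.00; over-quota = €138,253.46 − €64,984.00 = €73,269.46.
In-quota duty = €64,984.00 × 8.5% = €5,523.64. Over-quota duty = €73,269.46 × 19% = €13,921.20.
Line duty = €5,523.64 + €13,921.20 = €19,444.84.
Total = €82,286.67 + €19,444.84 = €101,731.51.

€101,731.51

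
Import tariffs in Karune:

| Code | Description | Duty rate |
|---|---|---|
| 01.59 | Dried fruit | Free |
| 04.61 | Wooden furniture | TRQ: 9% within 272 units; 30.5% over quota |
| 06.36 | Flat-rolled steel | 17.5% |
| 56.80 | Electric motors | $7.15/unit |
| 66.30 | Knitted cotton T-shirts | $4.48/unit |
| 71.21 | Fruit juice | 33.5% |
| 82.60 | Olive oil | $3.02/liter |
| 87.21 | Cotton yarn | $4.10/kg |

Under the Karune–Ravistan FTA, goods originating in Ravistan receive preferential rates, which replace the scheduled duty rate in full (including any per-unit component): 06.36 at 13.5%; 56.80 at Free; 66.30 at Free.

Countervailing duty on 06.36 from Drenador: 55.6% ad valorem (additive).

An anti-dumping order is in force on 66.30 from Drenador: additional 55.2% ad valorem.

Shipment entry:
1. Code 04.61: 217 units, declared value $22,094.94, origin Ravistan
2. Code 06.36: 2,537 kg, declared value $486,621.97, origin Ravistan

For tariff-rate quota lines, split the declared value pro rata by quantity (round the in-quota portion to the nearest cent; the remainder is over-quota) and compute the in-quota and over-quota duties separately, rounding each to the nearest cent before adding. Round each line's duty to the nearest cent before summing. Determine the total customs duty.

Line 1 (04.61, Ravistan, 217 units, $22,094.94):
Code 04.61 is under a tariff-rate quota (threshold 272 units). Quantity 217 units is within the quota, so the in-quota rate 9% applies to the full value.
Duty = $22,094.94 × 9% = $1,988.54.
Line 2 (06.36, Ravistan, 2,537 kg, $486,621.97):
Base rate for 06.36 is 17.5%.
Origin Ravistan qualifies under the Karune–Ravistan agreement and 06.36 is covered: preferential rate 13.5% applies instead.
The additional-duty order on 06.36 targets Drenador, not Ravistan; it does not apply.
Duty = $486,621.97 × 13.5% = $65,693.97.
Total = $1,988.54 + $65,693.97 = $67,682.51.

$67,682.51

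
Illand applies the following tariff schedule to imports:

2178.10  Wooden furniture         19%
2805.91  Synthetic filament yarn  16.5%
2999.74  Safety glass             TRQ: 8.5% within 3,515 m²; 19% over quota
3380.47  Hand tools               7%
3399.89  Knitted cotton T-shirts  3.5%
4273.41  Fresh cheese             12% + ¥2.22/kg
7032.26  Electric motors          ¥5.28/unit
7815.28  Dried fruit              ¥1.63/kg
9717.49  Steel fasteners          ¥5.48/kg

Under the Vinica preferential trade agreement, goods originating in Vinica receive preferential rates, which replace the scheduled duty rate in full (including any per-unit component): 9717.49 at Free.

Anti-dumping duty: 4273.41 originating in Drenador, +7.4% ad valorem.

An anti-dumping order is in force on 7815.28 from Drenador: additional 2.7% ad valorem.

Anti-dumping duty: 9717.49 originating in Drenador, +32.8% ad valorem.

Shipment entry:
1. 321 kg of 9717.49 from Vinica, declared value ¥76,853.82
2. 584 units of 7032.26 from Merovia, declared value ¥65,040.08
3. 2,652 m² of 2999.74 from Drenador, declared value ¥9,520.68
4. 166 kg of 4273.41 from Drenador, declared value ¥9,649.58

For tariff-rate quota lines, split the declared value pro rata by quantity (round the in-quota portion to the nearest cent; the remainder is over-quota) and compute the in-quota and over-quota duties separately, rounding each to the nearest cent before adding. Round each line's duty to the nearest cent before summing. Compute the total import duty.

¥6,133.32

Line 1 (9717.49, Vinica, 321 kg, ¥76,853.82):
Base rate for 9717.49 is ¥5.48/kg.
Origin Vinica qualifies under the Illand–Vinica agreement and 9717.49 is covered: preferential rate Free applies instead.
The additional-duty order on 9717.49 targets Drenador, not Vinica; it does not apply.
Duty = ¥76,853.82 × 0% = ¥0.00.
Line 2 (7032.26, Merovia, 584 units, ¥65,040.08):
Base rate for 7032.26 is ¥5.28/unit.
Duty = 584 × ¥5.28 = ¥3,083.52.
Line 3 (2999.74, Drenador, 2,652 m², ¥9,520.68):
Code 2999.74 is under a tariff-rate quota (threshold 3,515 m²). Quantity 2,652 m² is within the quota, so the in-quota rate 8.5% applies to the full value.
Duty = ¥9,520.68 × 8.5% = ¥809.26.
Line 4 (4273.41, Drenador, 166 kg, ¥9,649.58):
Base rate for 4273.41 is 12% + ¥2.22/kg.
Additional duty on 4273.41 from Drenador: +7.4%. Applied ad valorem rate: 12% + 7.4% = 19.4%.
Duty = ¥9,649.58 × 19.4% + 166 × ¥2.22 = ¥2,240.54.
Total = ¥0.00 + ¥3,083.52 + ¥809.26 + ¥2,240.54 = ¥6,133.32.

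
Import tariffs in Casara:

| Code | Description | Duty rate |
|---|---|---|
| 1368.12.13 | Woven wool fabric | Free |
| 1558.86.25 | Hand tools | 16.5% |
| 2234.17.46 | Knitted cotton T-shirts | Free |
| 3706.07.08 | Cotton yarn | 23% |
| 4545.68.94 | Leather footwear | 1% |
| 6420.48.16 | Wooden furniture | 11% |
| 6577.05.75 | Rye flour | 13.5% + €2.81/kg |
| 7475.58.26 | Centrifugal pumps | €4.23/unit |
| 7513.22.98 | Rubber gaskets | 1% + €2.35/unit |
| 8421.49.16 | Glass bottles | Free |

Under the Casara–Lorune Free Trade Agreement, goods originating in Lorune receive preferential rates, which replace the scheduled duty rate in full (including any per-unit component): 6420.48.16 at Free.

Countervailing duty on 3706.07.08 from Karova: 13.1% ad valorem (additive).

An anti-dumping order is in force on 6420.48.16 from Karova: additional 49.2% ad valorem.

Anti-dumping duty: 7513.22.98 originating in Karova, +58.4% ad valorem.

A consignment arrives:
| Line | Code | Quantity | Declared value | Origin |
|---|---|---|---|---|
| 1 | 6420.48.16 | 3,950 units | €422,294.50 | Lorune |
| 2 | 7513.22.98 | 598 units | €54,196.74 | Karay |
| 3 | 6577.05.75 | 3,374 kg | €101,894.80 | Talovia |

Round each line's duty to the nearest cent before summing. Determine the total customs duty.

Line 1 (6420.48.16, Lorune, 3,950 units, €422,294.50):
Base rate for 6420.48.16 is 11%.
Origin Lorune qualifies under the Casara–Lorune agreement and 6420.48.16 is covered: preferential rate Free applies instead.
The additional-duty order on 6420.48.16 targets Karova, not Lorune; it does not apply.
Duty = €422,294.50 × 0% = €0.00.
Line 2 (7513.22.98, Karay, 598 units, €54,196.74):
Base rate for 7513.22.98 is 1% + €2.35/unit.
The additional-duty order on 7513.22.98 targets Karova, not Karay; it does not apply.
Duty = €54,196.74 × 1% + 598 × €2.35 = €1,947.27.
Line 3 (6577.05.75, Talovia, 3,374 kg, €101,894.80):
Base rate for 6577.05.75 is 13.5% + €2.81/kg.
Duty = €101,894.80 × 13.5% + 3,374 × €2.81 = €23,236.74.
Total = €0.00 + €1,947.27 + €23,236.74 = €25,184.01.

€25,184.01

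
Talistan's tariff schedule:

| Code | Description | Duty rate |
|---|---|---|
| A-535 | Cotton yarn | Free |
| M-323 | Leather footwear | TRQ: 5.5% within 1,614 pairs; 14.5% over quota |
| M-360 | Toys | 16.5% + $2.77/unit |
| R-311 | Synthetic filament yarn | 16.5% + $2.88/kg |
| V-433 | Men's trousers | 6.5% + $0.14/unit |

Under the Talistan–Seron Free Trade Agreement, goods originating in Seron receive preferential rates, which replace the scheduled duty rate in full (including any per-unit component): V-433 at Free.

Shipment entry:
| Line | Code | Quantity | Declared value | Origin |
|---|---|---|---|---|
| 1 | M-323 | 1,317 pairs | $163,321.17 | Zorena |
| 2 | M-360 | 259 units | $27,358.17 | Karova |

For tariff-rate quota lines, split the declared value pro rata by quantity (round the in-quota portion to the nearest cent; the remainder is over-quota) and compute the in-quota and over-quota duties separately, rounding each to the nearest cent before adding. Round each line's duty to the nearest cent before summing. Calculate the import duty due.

Line 1 (M-323, Zorena, 1,317 pairs, $163,321.17):
Code M-323 is under a tariff-rate quota (threshold 1,614 pairs). Quantity 1,317 pairs is within the quota, so the in-quota rate 5.5% applies to the full value.
Duty = $163,321.17 × 5.5% = $8,982.66.
Line 2 (M-360, Karova, 259 units, $27,358.17):
Base rate for M-360 is 16.5% + $2.77/unit.
Duty = $27,358.17 × 16.5% + 259 × $2.77 = $5,231.53.
Total = $8,982.66 + $5,231.53 = $14,214.19.

$14,214.19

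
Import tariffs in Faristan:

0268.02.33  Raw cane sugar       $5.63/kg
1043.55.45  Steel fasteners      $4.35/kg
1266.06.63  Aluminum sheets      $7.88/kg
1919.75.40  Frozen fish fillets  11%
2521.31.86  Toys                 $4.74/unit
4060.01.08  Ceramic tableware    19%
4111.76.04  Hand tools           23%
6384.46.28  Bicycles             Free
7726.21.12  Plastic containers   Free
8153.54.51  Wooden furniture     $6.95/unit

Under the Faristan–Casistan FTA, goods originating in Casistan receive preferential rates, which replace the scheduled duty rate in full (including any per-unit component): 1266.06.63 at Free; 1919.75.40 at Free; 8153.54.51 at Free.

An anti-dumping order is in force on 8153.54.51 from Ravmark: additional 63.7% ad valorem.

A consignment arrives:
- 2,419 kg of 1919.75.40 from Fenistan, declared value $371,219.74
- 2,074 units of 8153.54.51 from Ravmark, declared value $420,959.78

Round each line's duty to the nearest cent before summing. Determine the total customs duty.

$323,399.85

Line 1 (1919.75.40, Fenistan, 2,419 kg, $371,219.74):
Base rate for 1919.75.40 is 11%.
1919.75.40 has an FTA preferential rate, but origin Fenistan is not Casistan; base rate stands.
Duty = $371,219.74 × 11% = $40,834.17.
Line 2 (8153.54.51, Ravmark, 2,074 units, $420,959.78):
Base rate for 8153.54.51 is $6.95/unit.
8153.54.51 has an FTA preferential rate, but origin Ravmark is not Casistan; base rate stands.
Additional duty on 8153.54.51 from Ravmark: +63.7% ad valorem. Applied ad valorem rate = 63.7%.
Duty = $420,959.78 × 63.7% + 2,074 × $6.95 = $282,565.68.
Total = $40,834.17 + $282,565.68 = $323,399.85.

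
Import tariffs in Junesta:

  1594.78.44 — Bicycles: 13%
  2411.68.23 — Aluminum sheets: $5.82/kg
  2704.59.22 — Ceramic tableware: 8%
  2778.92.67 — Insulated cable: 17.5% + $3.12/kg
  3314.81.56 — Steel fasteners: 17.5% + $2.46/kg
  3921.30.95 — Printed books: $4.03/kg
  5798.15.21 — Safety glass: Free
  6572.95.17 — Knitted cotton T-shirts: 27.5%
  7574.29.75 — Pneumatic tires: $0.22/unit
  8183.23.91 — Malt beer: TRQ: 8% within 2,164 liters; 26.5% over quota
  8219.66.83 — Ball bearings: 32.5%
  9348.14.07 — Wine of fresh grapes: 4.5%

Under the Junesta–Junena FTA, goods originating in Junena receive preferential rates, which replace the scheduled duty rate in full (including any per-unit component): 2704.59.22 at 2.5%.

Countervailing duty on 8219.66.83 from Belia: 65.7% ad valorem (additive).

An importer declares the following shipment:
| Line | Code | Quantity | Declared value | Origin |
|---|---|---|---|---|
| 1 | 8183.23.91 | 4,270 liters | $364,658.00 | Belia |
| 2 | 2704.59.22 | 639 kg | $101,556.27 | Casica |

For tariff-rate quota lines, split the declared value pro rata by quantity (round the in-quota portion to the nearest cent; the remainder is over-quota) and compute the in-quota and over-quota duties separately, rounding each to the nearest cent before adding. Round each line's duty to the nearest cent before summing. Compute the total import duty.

$70,569.84

Line 1 (8183.23.91, Belia, 4,270 liters, $364,658.00):
Code 8183.23.91 is under a tariff-rate quota (threshold 2,164 liters). In-quota: 2,164 liters at 8%; over-quota: 2,106 liters at 26.5%.
Pro-rata value split: in-quota = $364,658.00 × 2,164/4,270 = $184,805.60; over-quota = $364,658.00 − $184,805.60 = $179,852.40.
In-quota duty = $184,805.60 × 8% = $14,784.45. Over-quota duty = $179,852.40 × 26.5% = $47,660.89.
Line duty = $14,784.45 + $47,660.89 = $62,445.34.
Line 2 (2704.59.22, Casica, 639 kg, $101,556.27):
Base rate for 2704.59.22 is 8%.
2704.59.22 has an FTA preferential rate, but origin Casica is not Junena; base rate stands.
Duty = $101,556.27 × 8% = $8,124.50.
Total = $62,445.34 + $8,124.50 = $70,569.84.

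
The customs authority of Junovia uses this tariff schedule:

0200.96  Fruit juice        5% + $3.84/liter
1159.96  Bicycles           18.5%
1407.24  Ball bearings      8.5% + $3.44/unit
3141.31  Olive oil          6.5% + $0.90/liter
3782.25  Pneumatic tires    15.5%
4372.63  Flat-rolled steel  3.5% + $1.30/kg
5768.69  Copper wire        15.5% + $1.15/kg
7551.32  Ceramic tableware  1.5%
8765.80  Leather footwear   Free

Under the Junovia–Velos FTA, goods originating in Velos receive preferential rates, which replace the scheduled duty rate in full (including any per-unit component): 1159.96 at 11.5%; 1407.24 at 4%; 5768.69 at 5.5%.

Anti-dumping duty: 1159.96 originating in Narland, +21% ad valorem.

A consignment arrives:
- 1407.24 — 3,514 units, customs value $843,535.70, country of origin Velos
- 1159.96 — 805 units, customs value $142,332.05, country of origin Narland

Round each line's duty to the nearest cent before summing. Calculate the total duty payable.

$89,962.59

Line 1 (1407.24, Velos, 3,514 units, $843,535.70):
Base rate for 1407.24 is 8.5% + $3.44/unit.
Origin Velos qualifies under the Junovia–Velos agreement and 1407.24 is covered: preferential rate 4% applies instead.
Duty = $843,535.70 × 4% = $33,741.43.
Line 2 (1159.96, Narland, 805 units, $142,332.05):
Base rate for 1159.96 is 18.5%.
1159.96 has an FTA preferential rate, but origin Narland is not Velos; base rate stands.
Additional duty on 1159.96 from Narland: +21%. Applied ad valorem rate: 18.5% + 21% = 39.5%.
Duty = $142,332.05 × 39.5% = $56,221.16.
Total = $33,741.43 + $56,221.16 = $89,962.59.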